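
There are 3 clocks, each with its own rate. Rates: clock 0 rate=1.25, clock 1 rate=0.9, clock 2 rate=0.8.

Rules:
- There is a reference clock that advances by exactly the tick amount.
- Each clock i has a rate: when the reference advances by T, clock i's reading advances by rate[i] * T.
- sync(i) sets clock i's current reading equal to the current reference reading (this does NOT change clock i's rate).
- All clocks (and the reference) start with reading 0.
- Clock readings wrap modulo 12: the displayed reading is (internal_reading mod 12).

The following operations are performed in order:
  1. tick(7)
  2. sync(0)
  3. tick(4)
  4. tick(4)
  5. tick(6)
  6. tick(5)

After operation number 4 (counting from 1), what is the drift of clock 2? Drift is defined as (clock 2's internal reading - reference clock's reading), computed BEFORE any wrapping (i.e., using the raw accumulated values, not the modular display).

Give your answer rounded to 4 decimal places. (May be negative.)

Answer: -3.0000

Derivation:
After op 1 tick(7): ref=7.0000 raw=[8.7500 6.3000 5.6000]
After op 2 sync(0): ref=7.0000 raw=[7.0000 6.3000 5.6000]
After op 3 tick(4): ref=11.0000 raw=[12.0000 9.9000 8.8000]
After op 4 tick(4): ref=15.0000 raw=[17.0000 13.5000 12.0000]
Drift of clock 2 after op 4: 12.0000 - 15.0000 = -3.0000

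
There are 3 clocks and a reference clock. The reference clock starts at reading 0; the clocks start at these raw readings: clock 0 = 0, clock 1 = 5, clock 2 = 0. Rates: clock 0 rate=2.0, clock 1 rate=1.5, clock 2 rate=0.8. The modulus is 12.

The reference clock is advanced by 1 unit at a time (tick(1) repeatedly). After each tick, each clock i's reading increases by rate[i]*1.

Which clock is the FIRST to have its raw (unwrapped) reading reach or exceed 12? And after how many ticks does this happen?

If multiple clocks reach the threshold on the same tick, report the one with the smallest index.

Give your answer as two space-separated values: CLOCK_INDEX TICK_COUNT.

Answer: 1 5

Derivation:
clock 0: start=0, rate=2.0, needs 12-0 = 12; ticks = ceil(12/2.0) = ceil(6.0000) = 6; reading at tick 6 = 0 + 2.0*6 = 12.0000
clock 1: start=5, rate=1.5, needs 12-5 = 7; ticks = ceil(7/1.5) = ceil(4.6667) = 5; reading at tick 5 = 5 + 1.5*5 = 12.5000
clock 2: start=0, rate=0.8, needs 12-0 = 12; ticks = ceil(12/0.8) = ceil(15.0000) = 15; reading at tick 15 = 0 + 0.8*15 = 12.0000
Minimum tick count = 5; winners = [1]; smallest index = 1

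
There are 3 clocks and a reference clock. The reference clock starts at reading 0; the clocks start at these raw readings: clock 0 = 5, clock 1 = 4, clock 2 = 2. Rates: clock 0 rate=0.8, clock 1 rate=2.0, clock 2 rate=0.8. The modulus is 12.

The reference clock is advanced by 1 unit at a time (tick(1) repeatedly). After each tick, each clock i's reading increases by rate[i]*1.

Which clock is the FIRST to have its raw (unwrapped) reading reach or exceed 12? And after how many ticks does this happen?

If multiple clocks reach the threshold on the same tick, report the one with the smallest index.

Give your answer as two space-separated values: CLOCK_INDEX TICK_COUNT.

Answer: 1 4

Derivation:
clock 0: start=5, rate=0.8, needs 12-5 = 7; ticks = ceil(7/0.8) = ceil(8.7500) = 9; reading at tick 9 = 5 + 0.8*9 = 12.2000
clock 1: start=4, rate=2.0, needs 12-4 = 8; ticks = ceil(8/2.0) = ceil(4.0000) = 4; reading at tick 4 = 4 + 2.0*4 = 12.0000
clock 2: start=2, rate=0.8, needs 12-2 = 10; ticks = ceil(10/0.8) = ceil(12.5000) = 13; reading at tick 13 = 2 + 0.8*13 = 12.4000
Minimum tick count = 4; winners = [1]; smallest index = 1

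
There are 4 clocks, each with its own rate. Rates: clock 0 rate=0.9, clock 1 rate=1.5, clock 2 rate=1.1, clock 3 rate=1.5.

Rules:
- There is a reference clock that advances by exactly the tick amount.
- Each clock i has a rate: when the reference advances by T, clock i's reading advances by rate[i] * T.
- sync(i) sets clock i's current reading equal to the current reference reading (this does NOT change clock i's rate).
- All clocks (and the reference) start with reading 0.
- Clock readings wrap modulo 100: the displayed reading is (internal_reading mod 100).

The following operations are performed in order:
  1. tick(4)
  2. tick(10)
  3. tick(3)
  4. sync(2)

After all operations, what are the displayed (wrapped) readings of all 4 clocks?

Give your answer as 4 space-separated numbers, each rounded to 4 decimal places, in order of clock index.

After op 1 tick(4): ref=4.0000 raw=[3.6000 6.0000 4.4000 6.0000]
After op 2 tick(10): ref=14.0000 raw=[12.6000 21.0000 15.4000 21.0000]
After op 3 tick(3): ref=17.0000 raw=[15.3000 25.5000 18.7000 25.5000]
After op 4 sync(2): ref=17.0000 raw=[15.3000 25.5000 17.0000 25.5000]
Wrap final raw readings (mod 100): 15.3000 mod 100 = 15.3000; 25.5000 mod 100 = 25.5000; 17.0000 mod 100 = 17.0000; 25.5000 mod 100 = 25.5000

Answer: 15.3000 25.5000 17.0000 25.5000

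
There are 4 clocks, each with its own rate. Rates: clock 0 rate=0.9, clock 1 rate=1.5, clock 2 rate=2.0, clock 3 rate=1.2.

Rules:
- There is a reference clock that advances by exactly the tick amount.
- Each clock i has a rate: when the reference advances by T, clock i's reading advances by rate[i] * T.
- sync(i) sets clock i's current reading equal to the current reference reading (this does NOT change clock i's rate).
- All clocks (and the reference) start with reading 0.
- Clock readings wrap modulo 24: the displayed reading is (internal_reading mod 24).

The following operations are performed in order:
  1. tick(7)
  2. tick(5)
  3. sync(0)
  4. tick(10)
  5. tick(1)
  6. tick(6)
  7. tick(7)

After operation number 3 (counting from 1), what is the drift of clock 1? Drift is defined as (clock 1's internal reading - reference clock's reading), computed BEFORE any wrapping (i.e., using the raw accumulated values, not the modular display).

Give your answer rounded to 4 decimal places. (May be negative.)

After op 1 tick(7): ref=7.0000 raw=[6.3000 10.5000 14.0000 8.4000]
After op 2 tick(5): ref=12.0000 raw=[10.8000 18.0000 24.0000 14.4000]
After op 3 sync(0): ref=12.0000 raw=[12.0000 18.0000 24.0000 14.4000]
Drift of clock 1 after op 3: 18.0000 - 12.0000 = 6.0000

Answer: 6.0000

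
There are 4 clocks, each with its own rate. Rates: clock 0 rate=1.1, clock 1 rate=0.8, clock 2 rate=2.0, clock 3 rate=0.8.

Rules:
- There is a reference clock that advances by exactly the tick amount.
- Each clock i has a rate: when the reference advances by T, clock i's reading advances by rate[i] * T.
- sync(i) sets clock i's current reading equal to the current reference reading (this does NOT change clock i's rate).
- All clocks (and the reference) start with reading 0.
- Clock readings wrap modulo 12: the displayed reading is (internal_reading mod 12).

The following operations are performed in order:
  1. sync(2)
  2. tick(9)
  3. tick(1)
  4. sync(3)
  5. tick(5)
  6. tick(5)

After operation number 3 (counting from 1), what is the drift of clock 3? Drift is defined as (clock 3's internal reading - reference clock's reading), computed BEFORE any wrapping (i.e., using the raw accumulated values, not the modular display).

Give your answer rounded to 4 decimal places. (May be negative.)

Answer: -2.0000

Derivation:
After op 1 sync(2): ref=0.0000 raw=[0.0000 0.0000 0.0000 0.0000]
After op 2 tick(9): ref=9.0000 raw=[9.9000 7.2000 18.0000 7.2000]
After op 3 tick(1): ref=10.0000 raw=[11.0000 8.0000 20.0000 8.0000]
Drift of clock 3 after op 3: 8.0000 - 10.0000 = -2.0000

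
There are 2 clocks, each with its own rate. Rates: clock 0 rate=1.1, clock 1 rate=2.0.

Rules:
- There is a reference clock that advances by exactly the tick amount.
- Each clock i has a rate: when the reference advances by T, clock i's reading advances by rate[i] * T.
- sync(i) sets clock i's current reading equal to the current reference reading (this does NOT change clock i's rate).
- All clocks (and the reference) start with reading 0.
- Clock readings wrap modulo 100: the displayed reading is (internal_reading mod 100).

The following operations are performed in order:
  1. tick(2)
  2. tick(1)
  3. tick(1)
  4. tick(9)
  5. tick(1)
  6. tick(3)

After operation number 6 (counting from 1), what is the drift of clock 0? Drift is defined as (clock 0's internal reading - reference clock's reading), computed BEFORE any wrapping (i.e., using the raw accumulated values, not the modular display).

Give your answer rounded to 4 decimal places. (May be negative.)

After op 1 tick(2): ref=2.0000 raw=[2.2000 4.0000]
After op 2 tick(1): ref=3.0000 raw=[3.3000 6.0000]
After op 3 tick(1): ref=4.0000 raw=[4.4000 8.0000]
After op 4 tick(9): ref=13.0000 raw=[14.3000 26.0000]
After op 5 tick(1): ref=14.0000 raw=[15.4000 28.0000]
After op 6 tick(3): ref=17.0000 raw=[18.7000 34.0000]
Drift of clock 0 after op 6: 18.7000 - 17.0000 = 1.7000

Answer: 1.7000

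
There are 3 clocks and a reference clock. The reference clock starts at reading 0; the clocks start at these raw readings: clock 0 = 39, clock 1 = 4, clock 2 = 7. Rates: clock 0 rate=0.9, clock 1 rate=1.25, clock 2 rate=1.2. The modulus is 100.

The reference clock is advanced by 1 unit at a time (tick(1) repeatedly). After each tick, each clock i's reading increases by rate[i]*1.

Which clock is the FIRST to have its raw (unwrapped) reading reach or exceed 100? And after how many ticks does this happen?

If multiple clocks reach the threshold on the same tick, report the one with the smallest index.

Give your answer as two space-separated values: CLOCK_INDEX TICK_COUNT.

Answer: 0 68

Derivation:
clock 0: start=39, rate=0.9, needs 100-39 = 61; ticks = ceil(61/0.9) = ceil(67.7778) = 68; reading at tick 68 = 39 + 0.9*68 = 100.2000
clock 1: start=4, rate=1.25, needs 100-4 = 96; ticks = ceil(96/1.25) = ceil(76.8000) = 77; reading at tick 77 = 4 + 1.25*77 = 100.2500
clock 2: start=7, rate=1.2, needs 100-7 = 93; ticks = ceil(93/1.2) = ceil(77.5000) = 78; reading at tick 78 = 7 + 1.2*78 = 100.6000
Minimum tick count = 68; winners = [0]; smallest index = 0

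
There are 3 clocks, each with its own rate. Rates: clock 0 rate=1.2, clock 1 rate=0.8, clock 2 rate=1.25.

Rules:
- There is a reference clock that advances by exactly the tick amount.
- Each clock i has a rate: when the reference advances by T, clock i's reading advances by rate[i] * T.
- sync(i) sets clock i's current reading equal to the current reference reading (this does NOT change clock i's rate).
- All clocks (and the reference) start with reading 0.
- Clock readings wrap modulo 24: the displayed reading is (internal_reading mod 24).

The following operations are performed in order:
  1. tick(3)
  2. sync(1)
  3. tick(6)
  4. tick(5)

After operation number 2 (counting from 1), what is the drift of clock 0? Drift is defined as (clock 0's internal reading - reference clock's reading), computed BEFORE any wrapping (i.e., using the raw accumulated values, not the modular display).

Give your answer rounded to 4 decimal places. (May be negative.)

After op 1 tick(3): ref=3.0000 raw=[3.6000 2.4000 3.7500]
After op 2 sync(1): ref=3.0000 raw=[3.6000 3.0000 3.7500]
Drift of clock 0 after op 2: 3.6000 - 3.0000 = 0.6000

Answer: 0.6000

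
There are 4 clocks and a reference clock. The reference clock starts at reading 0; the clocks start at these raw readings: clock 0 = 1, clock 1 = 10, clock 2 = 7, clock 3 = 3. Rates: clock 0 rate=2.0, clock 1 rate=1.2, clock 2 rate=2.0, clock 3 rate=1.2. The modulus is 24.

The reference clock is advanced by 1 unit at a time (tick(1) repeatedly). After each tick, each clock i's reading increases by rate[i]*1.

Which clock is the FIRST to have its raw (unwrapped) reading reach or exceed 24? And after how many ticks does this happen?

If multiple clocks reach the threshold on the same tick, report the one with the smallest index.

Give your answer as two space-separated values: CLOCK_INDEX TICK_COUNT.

clock 0: start=1, rate=2.0, needs 24-1 = 23; ticks = ceil(23/2.0) = ceil(11.5000) = 12; reading at tick 12 = 1 + 2.0*12 = 25.0000
clock 1: start=10, rate=1.2, needs 24-10 = 14; ticks = ceil(14/1.2) = ceil(11.6667) = 12; reading at tick 12 = 10 + 1.2*12 = 24.4000
clock 2: start=7, rate=2.0, needs 24-7 = 17; ticks = ceil(17/2.0) = ceil(8.5000) = 9; reading at tick 9 = 7 + 2.0*9 = 25.0000
clock 3: start=3, rate=1.2, needs 24-3 = 21; ticks = ceil(21/1.2) = ceil(17.5000) = 18; reading at tick 18 = 3 + 1.2*18 = 24.6000
Minimum tick count = 9; winners = [2]; smallest index = 2

Answer: 2 9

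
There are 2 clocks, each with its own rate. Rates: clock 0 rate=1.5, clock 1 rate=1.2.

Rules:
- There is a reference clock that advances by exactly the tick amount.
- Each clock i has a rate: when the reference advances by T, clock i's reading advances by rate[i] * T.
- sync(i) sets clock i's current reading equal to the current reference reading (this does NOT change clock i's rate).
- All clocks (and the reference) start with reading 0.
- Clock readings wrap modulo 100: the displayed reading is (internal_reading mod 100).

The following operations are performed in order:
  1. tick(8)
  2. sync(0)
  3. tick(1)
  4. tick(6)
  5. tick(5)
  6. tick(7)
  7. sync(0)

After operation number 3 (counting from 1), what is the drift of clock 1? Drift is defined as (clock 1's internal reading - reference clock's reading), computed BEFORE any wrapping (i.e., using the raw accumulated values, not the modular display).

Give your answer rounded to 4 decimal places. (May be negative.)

After op 1 tick(8): ref=8.0000 raw=[12.0000 9.6000]
After op 2 sync(0): ref=8.0000 raw=[8.0000 9.6000]
After op 3 tick(1): ref=9.0000 raw=[9.5000 10.8000]
Drift of clock 1 after op 3: 10.8000 - 9.0000 = 1.8000

Answer: 1.8000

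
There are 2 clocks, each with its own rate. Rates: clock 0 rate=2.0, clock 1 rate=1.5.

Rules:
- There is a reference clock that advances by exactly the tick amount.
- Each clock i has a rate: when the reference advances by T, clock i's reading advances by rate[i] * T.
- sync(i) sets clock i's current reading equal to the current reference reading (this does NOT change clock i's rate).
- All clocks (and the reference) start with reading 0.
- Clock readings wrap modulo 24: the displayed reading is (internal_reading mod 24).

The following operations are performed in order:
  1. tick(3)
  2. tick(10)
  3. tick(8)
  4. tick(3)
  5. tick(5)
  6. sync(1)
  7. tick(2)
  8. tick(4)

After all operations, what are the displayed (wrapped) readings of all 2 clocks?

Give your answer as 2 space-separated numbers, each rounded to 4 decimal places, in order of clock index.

Answer: 22.0000 14.0000

Derivation:
After op 1 tick(3): ref=3.0000 raw=[6.0000 4.5000]
After op 2 tick(10): ref=13.0000 raw=[26.0000 19.5000]
After op 3 tick(8): ref=21.0000 raw=[42.0000 31.5000]
After op 4 tick(3): ref=24.0000 raw=[48.0000 36.0000]
After op 5 tick(5): ref=29.0000 raw=[58.0000 43.5000]
After op 6 sync(1): ref=29.0000 raw=[58.0000 29.0000]
After op 7 tick(2): ref=31.0000 raw=[62.0000 32.0000]
After op 8 tick(4): ref=35.0000 raw=[70.0000 38.0000]
Wrap final raw readings (mod 24): 70.0000 mod 24 = 22.0000; 38.0000 mod 24 = 14.0000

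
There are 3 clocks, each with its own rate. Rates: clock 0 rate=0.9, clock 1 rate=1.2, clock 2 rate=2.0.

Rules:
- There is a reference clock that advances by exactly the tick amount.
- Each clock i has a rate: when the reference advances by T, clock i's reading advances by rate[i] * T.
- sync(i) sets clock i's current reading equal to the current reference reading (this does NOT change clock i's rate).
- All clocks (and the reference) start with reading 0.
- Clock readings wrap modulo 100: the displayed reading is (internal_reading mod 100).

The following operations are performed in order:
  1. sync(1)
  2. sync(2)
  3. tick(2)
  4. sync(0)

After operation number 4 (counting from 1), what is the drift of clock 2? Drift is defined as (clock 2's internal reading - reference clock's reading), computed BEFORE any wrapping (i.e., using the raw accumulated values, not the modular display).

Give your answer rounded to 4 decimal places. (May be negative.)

After op 1 sync(1): ref=0.0000 raw=[0.0000 0.0000 0.0000]
After op 2 sync(2): ref=0.0000 raw=[0.0000 0.0000 0.0000]
After op 3 tick(2): ref=2.0000 raw=[1.8000 2.4000 4.0000]
After op 4 sync(0): ref=2.0000 raw=[2.0000 2.4000 4.0000]
Drift of clock 2 after op 4: 4.0000 - 2.0000 = 2.0000

Answer: 2.0000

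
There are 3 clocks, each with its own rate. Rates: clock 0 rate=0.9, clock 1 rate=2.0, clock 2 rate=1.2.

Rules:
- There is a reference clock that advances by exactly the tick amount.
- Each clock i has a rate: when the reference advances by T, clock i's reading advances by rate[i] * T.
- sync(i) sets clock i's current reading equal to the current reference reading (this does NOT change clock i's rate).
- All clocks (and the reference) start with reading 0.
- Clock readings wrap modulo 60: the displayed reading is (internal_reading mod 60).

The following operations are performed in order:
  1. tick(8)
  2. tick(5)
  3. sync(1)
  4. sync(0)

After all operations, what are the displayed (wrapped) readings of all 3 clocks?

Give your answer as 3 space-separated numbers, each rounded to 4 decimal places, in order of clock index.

After op 1 tick(8): ref=8.0000 raw=[7.2000 16.0000 9.6000]
After op 2 tick(5): ref=13.0000 raw=[11.7000 26.0000 15.6000]
After op 3 sync(1): ref=13.0000 raw=[11.7000 13.0000 15.6000]
After op 4 sync(0): ref=13.0000 raw=[13.0000 13.0000 15.6000]
Wrap final raw readings (mod 60): 13.0000 mod 60 = 13.0000; 13.0000 mod 60 = 13.0000; 15.6000 mod 60 = 15.6000

Answer: 13.0000 13.0000 15.6000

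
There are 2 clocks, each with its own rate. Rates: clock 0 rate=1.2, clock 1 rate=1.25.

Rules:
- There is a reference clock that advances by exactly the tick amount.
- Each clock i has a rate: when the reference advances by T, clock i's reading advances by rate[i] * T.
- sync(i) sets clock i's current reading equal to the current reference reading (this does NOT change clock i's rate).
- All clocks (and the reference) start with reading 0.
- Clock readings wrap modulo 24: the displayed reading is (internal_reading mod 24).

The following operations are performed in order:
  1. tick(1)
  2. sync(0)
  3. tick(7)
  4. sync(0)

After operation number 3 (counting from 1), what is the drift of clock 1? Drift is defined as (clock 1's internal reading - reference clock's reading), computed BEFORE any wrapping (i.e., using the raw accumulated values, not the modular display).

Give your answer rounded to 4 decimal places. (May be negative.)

After op 1 tick(1): ref=1.0000 raw=[1.2000 1.2500]
After op 2 sync(0): ref=1.0000 raw=[1.0000 1.2500]
After op 3 tick(7): ref=8.0000 raw=[9.4000 10.0000]
Drift of clock 1 after op 3: 10.0000 - 8.0000 = 2.0000

Answer: 2.0000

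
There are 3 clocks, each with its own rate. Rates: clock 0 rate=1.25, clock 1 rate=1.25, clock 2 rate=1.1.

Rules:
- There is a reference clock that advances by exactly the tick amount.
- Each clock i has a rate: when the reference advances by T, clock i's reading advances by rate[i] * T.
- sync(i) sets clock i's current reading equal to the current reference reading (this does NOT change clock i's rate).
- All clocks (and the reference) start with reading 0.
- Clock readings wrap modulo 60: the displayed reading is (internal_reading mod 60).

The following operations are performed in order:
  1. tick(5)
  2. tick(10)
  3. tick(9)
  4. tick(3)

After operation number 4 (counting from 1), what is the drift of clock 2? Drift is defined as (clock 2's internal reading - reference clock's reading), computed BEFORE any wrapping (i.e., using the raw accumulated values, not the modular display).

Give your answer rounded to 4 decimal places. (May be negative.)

Answer: 2.7000

Derivation:
After op 1 tick(5): ref=5.0000 raw=[6.2500 6.2500 5.5000]
After op 2 tick(10): ref=15.0000 raw=[18.7500 18.7500 16.5000]
After op 3 tick(9): ref=24.0000 raw=[30.0000 30.0000 26.4000]
After op 4 tick(3): ref=27.0000 raw=[33.7500 33.7500 29.7000]
Drift of clock 2 after op 4: 29.7000 - 27.0000 = 2.7000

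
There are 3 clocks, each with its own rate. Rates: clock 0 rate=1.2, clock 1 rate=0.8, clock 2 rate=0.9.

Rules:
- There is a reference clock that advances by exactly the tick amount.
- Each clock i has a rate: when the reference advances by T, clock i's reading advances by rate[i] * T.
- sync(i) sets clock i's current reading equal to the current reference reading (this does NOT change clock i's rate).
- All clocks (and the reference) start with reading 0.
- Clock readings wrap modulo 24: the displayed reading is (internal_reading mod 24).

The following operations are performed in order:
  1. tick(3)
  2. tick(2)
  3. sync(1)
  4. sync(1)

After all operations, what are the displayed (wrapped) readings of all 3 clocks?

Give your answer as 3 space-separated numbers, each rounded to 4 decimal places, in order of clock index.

Answer: 6.0000 5.0000 4.5000

Derivation:
After op 1 tick(3): ref=3.0000 raw=[3.6000 2.4000 2.7000]
After op 2 tick(2): ref=5.0000 raw=[6.0000 4.0000 4.5000]
After op 3 sync(1): ref=5.0000 raw=[6.0000 5.0000 4.5000]
After op 4 sync(1): ref=5.0000 raw=[6.0000 5.0000 4.5000]
Wrap final raw readings (mod 24): 6.0000 mod 24 = 6.0000; 5.0000 mod 24 = 5.0000; 4.5000 mod 24 = 4.5000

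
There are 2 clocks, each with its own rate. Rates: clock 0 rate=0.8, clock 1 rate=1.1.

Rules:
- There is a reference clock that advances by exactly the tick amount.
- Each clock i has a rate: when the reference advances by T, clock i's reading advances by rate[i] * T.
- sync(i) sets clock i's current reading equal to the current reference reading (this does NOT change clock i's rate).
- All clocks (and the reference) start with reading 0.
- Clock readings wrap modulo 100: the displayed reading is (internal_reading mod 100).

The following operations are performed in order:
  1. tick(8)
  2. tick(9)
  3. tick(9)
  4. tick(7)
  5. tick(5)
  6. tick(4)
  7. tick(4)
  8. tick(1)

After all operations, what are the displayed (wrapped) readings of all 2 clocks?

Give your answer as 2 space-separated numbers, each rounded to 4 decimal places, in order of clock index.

After op 1 tick(8): ref=8.0000 raw=[6.4000 8.8000]
After op 2 tick(9): ref=17.0000 raw=[13.6000 18.7000]
After op 3 tick(9): ref=26.0000 raw=[20.8000 28.6000]
After op 4 tick(7): ref=33.0000 raw=[26.4000 36.3000]
After op 5 tick(5): ref=38.0000 raw=[30.4000 41.8000]
After op 6 tick(4): ref=42.0000 raw=[33.6000 46.2000]
After op 7 tick(4): ref=46.0000 raw=[36.8000 50.6000]
After op 8 tick(1): ref=47.0000 raw=[37.6000 51.7000]
Wrap final raw readings (mod 100): 37.6000 mod 100 = 37.6000; 51.7000 mod 100 = 51.7000

Answer: 37.6000 51.7000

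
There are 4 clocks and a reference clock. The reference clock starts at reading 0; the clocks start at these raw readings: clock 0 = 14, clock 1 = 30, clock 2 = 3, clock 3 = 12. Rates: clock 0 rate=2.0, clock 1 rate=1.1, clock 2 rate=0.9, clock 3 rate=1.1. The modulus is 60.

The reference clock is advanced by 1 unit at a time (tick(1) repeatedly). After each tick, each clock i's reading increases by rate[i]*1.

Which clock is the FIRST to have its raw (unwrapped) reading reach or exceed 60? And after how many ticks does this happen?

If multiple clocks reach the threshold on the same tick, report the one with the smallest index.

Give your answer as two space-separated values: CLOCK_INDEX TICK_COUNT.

clock 0: start=14, rate=2.0, needs 60-14 = 46; ticks = ceil(46/2.0) = ceil(23.0000) = 23; reading at tick 23 = 14 + 2.0*23 = 60.0000
clock 1: start=30, rate=1.1, needs 60-30 = 30; ticks = ceil(30/1.1) = ceil(27.2727) = 28; reading at tick 28 = 30 + 1.1*28 = 60.8000
clock 2: start=3, rate=0.9, needs 60-3 = 57; ticks = ceil(57/0.9) = ceil(63.3333) = 64; reading at tick 64 = 3 + 0.9*64 = 60.6000
clock 3: start=12, rate=1.1, needs 60-12 = 48; ticks = ceil(48/1.1) = ceil(43.6364) = 44; reading at tick 44 = 12 + 1.1*44 = 60.4000
Minimum tick count = 23; winners = [0]; smallest index = 0

Answer: 0 23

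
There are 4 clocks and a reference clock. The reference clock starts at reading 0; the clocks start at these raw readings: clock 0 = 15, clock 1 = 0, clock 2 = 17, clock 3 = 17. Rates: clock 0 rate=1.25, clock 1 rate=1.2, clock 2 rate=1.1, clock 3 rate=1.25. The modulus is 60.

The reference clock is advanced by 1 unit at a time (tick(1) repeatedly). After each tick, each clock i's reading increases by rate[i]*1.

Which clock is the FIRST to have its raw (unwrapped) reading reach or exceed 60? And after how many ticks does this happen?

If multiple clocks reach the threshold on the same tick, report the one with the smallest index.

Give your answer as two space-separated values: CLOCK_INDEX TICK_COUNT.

clock 0: start=15, rate=1.25, needs 60-15 = 45; ticks = ceil(45/1.25) = ceil(36.0000) = 36; reading at tick 36 = 15 + 1.25*36 = 60.0000
clock 1: start=0, rate=1.2, needs 60-0 = 60; ticks = ceil(60/1.2) = ceil(50.0000) = 50; reading at tick 50 = 0 + 1.2*50 = 60.0000
clock 2: start=17, rate=1.1, needs 60-17 = 43; ticks = ceil(43/1.1) = ceil(39.0909) = 40; reading at tick 40 = 17 + 1.1*40 = 61.0000
clock 3: start=17, rate=1.25, needs 60-17 = 43; ticks = ceil(43/1.25) = ceil(34.4000) = 35; reading at tick 35 = 17 + 1.25*35 = 60.7500
Minimum tick count = 35; winners = [3]; smallest index = 3

Answer: 3 35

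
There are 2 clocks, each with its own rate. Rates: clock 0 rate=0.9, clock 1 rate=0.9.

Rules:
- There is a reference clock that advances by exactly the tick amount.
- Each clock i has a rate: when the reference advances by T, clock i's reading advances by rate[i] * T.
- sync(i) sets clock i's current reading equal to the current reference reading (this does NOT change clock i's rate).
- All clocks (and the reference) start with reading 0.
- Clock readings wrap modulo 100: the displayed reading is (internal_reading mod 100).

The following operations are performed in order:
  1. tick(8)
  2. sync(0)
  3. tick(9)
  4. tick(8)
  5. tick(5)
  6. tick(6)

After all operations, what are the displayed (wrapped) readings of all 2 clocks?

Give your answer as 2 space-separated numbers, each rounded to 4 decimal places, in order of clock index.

Answer: 33.2000 32.4000

Derivation:
After op 1 tick(8): ref=8.0000 raw=[7.2000 7.2000]
After op 2 sync(0): ref=8.0000 raw=[8.0000 7.2000]
After op 3 tick(9): ref=17.0000 raw=[16.1000 15.3000]
After op 4 tick(8): ref=25.0000 raw=[23.3000 22.5000]
After op 5 tick(5): ref=30.0000 raw=[27.8000 27.0000]
After op 6 tick(6): ref=36.0000 raw=[33.2000 32.4000]
Wrap final raw readings (mod 100): 33.2000 mod 100 = 33.2000; 32.4000 mod 100 = 32.4000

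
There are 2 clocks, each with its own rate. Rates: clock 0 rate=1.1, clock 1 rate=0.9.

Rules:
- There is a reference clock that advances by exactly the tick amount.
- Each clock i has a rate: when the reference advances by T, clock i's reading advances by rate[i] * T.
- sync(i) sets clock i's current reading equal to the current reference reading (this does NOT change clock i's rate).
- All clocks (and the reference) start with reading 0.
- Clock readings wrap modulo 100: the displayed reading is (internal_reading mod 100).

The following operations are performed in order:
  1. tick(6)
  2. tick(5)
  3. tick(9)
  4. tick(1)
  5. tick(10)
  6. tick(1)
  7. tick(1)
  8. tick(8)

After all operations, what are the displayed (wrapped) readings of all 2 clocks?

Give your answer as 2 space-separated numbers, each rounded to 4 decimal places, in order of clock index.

After op 1 tick(6): ref=6.0000 raw=[6.6000 5.4000]
After op 2 tick(5): ref=11.0000 raw=[12.1000 9.9000]
After op 3 tick(9): ref=20.0000 raw=[22.0000 18.0000]
After op 4 tick(1): ref=21.0000 raw=[23.1000 18.9000]
After op 5 tick(10): ref=31.0000 raw=[34.1000 27.9000]
After op 6 tick(1): ref=32.0000 raw=[35.2000 28.8000]
After op 7 tick(1): ref=33.0000 raw=[36.3000 29.7000]
After op 8 tick(8): ref=41.0000 raw=[45.1000 36.9000]
Wrap final raw readings (mod 100): 45.1000 mod 100 = 45.1000; 36.9000 mod 100 = 36.9000

Answer: 45.1000 36.9000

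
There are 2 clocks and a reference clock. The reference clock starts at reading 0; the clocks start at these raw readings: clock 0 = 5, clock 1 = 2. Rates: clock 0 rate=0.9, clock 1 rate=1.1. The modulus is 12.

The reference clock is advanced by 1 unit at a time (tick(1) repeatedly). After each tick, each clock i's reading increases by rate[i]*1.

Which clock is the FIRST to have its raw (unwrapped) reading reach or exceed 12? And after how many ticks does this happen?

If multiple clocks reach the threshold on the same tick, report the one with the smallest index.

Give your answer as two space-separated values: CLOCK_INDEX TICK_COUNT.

Answer: 0 8

Derivation:
clock 0: start=5, rate=0.9, needs 12-5 = 7; ticks = ceil(7/0.9) = ceil(7.7778) = 8; reading at tick 8 = 5 + 0.9*8 = 12.2000
clock 1: start=2, rate=1.1, needs 12-2 = 10; ticks = ceil(10/1.1) = ceil(9.0909) = 10; reading at tick 10 = 2 + 1.1*10 = 13.0000
Minimum tick count = 8; winners = [0]; smallest index = 0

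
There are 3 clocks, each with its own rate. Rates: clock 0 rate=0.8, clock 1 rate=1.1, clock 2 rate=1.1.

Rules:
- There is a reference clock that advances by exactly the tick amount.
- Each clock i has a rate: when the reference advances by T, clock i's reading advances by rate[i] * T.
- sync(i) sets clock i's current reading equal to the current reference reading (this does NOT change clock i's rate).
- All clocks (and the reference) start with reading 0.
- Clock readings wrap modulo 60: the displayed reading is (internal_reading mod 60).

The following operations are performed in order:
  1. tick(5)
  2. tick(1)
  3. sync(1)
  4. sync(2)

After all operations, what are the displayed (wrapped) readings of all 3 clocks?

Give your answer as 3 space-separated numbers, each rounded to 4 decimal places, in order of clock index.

Answer: 4.8000 6.0000 6.0000

Derivation:
After op 1 tick(5): ref=5.0000 raw=[4.0000 5.5000 5.5000]
After op 2 tick(1): ref=6.0000 raw=[4.8000 6.6000 6.6000]
After op 3 sync(1): ref=6.0000 raw=[4.8000 6.0000 6.6000]
After op 4 sync(2): ref=6.0000 raw=[4.8000 6.0000 6.0000]
Wrap final raw readings (mod 60): 4.8000 mod 60 = 4.8000; 6.0000 mod 60 = 6.0000; 6.0000 mod 60 = 6.0000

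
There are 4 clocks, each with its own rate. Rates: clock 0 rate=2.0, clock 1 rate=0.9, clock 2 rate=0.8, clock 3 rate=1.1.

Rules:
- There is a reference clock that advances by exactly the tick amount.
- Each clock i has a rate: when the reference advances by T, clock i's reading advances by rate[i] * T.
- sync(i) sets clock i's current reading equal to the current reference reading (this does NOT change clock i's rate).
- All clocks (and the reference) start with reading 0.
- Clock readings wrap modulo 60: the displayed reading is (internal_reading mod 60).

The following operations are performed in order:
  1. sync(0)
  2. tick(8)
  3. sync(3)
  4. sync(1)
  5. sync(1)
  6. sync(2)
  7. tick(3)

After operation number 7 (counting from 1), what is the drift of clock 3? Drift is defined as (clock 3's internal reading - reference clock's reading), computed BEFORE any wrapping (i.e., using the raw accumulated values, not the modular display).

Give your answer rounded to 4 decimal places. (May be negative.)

After op 1 sync(0): ref=0.0000 raw=[0.0000 0.0000 0.0000 0.0000]
After op 2 tick(8): ref=8.0000 raw=[16.0000 7.2000 6.4000 8.8000]
After op 3 sync(3): ref=8.0000 raw=[16.0000 7.2000 6.4000 8.0000]
After op 4 sync(1): ref=8.0000 raw=[16.0000 8.0000 6.4000 8.0000]
After op 5 sync(1): ref=8.0000 raw=[16.0000 8.0000 6.4000 8.0000]
After op 6 sync(2): ref=8.0000 raw=[16.0000 8.0000 8.0000 8.0000]
After op 7 tick(3): ref=11.0000 raw=[22.0000 10.7000 10.4000 11.3000]
Drift of clock 3 after op 7: 11.3000 - 11.0000 = 0.3000

Answer: 0.3000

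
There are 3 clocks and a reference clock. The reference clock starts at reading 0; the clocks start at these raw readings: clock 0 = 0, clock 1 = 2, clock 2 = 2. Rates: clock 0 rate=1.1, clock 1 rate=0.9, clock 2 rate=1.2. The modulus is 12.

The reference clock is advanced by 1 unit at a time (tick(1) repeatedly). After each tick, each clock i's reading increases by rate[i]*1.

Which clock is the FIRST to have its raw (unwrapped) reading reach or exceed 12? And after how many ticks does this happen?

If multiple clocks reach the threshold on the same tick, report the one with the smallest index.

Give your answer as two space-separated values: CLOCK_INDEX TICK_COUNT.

Answer: 2 9

Derivation:
clock 0: start=0, rate=1.1, needs 12-0 = 12; ticks = ceil(12/1.1) = ceil(10.9091) = 11; reading at tick 11 = 0 + 1.1*11 = 12.1000
clock 1: start=2, rate=0.9, needs 12-2 = 10; ticks = ceil(10/0.9) = ceil(11.1111) = 12; reading at tick 12 = 2 + 0.9*12 = 12.8000
clock 2: start=2, rate=1.2, needs 12-2 = 10; ticks = ceil(10/1.2) = ceil(8.3333) = 9; reading at tick 9 = 2 + 1.2*9 = 12.8000
Minimum tick count = 9; winners = [2]; smallest index = 2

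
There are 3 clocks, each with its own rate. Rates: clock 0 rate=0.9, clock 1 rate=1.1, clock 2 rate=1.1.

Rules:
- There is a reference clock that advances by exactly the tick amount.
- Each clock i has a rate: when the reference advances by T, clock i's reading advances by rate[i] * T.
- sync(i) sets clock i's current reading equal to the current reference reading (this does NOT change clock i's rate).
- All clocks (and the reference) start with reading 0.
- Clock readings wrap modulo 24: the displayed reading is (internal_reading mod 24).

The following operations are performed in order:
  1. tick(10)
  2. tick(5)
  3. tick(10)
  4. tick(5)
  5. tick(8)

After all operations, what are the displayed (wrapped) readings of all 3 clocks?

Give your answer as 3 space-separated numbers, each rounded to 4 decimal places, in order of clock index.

Answer: 10.2000 17.8000 17.8000

Derivation:
After op 1 tick(10): ref=10.0000 raw=[9.0000 11.0000 11.0000]
After op 2 tick(5): ref=15.0000 raw=[13.5000 16.5000 16.5000]
After op 3 tick(10): ref=25.0000 raw=[22.5000 27.5000 27.5000]
After op 4 tick(5): ref=30.0000 raw=[27.0000 33.0000 33.0000]
After op 5 tick(8): ref=38.0000 raw=[34.2000 41.8000 41.8000]
Wrap final raw readings (mod 24): 34.2000 mod 24 = 10.2000; 41.8000 mod 24 = 17.8000; 41.8000 mod 24 = 17.8000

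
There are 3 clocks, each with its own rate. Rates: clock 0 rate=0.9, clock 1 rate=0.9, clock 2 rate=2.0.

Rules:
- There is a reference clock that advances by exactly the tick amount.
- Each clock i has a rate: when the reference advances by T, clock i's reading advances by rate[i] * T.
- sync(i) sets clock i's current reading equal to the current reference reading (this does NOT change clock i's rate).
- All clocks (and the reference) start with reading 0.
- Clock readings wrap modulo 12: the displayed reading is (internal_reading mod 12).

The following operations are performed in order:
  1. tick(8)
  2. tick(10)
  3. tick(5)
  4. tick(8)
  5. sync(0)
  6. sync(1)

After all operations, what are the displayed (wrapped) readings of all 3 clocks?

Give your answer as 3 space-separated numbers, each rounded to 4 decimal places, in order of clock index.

After op 1 tick(8): ref=8.0000 raw=[7.2000 7.2000 16.0000]
After op 2 tick(10): ref=18.0000 raw=[16.2000 16.2000 36.0000]
After op 3 tick(5): ref=23.0000 raw=[20.7000 20.7000 46.0000]
After op 4 tick(8): ref=31.0000 raw=[27.9000 27.9000 62.0000]
After op 5 sync(0): ref=31.0000 raw=[31.0000 27.9000 62.0000]
After op 6 sync(1): ref=31.0000 raw=[31.0000 31.0000 62.0000]
Wrap final raw readings (mod 12): 31.0000 mod 12 = 7.0000; 31.0000 mod 12 = 7.0000; 62.0000 mod 12 = 2.0000

Answer: 7.0000 7.0000 2.0000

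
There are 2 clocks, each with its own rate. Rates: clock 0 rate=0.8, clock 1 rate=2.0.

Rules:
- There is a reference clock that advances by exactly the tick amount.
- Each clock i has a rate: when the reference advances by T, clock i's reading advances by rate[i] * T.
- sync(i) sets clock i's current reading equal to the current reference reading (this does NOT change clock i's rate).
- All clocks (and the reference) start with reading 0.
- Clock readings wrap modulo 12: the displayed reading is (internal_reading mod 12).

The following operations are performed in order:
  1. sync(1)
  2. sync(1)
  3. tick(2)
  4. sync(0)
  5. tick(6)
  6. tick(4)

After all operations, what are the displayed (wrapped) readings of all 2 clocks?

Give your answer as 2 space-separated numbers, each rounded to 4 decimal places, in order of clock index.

Answer: 10.0000 0.0000

Derivation:
After op 1 sync(1): ref=0.0000 raw=[0.0000 0.0000]
After op 2 sync(1): ref=0.0000 raw=[0.0000 0.0000]
After op 3 tick(2): ref=2.0000 raw=[1.6000 4.0000]
After op 4 sync(0): ref=2.0000 raw=[2.0000 4.0000]
After op 5 tick(6): ref=8.0000 raw=[6.8000 16.0000]
After op 6 tick(4): ref=12.0000 raw=[10.0000 24.0000]
Wrap final raw readings (mod 12): 10.0000 mod 12 = 10.0000; 24.0000 mod 12 = 0.0000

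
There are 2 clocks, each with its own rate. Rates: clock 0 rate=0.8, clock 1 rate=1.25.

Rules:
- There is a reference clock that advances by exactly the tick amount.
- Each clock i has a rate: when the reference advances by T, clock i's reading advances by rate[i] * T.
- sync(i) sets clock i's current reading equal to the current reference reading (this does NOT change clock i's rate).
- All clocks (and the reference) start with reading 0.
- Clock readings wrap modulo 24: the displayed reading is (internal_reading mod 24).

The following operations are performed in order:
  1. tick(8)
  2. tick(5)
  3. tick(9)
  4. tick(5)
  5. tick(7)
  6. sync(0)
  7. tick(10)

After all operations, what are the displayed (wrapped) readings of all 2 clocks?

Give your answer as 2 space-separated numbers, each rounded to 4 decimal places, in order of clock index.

After op 1 tick(8): ref=8.0000 raw=[6.4000 10.0000]
After op 2 tick(5): ref=13.0000 raw=[10.4000 16.2500]
After op 3 tick(9): ref=22.0000 raw=[17.6000 27.5000]
After op 4 tick(5): ref=27.0000 raw=[21.6000 33.7500]
After op 5 tick(7): ref=34.0000 raw=[27.2000 42.5000]
After op 6 sync(0): ref=34.0000 raw=[34.0000 42.5000]
After op 7 tick(10): ref=44.0000 raw=[42.0000 55.0000]
Wrap final raw readings (mod 24): 42.0000 mod 24 = 18.0000; 55.0000 mod 24 = 7.0000

Answer: 18.0000 7.0000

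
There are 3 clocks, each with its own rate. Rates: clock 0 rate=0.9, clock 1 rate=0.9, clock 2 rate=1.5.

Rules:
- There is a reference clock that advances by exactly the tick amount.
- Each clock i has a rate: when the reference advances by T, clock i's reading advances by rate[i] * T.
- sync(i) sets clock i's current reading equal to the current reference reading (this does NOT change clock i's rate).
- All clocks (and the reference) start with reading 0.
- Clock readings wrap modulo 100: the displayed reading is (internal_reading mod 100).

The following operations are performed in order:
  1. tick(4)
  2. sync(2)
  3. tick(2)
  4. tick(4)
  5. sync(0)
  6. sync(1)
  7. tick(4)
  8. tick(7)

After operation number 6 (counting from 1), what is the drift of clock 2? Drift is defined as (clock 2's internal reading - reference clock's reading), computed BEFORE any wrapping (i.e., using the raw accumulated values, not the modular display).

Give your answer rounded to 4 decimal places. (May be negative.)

Answer: 3.0000

Derivation:
After op 1 tick(4): ref=4.0000 raw=[3.6000 3.6000 6.0000]
After op 2 sync(2): ref=4.0000 raw=[3.6000 3.6000 4.0000]
After op 3 tick(2): ref=6.0000 raw=[5.4000 5.4000 7.0000]
After op 4 tick(4): ref=10.0000 raw=[9.0000 9.0000 13.0000]
After op 5 sync(0): ref=10.0000 raw=[10.0000 9.0000 13.0000]
After op 6 sync(1): ref=10.0000 raw=[10.0000 10.0000 13.0000]
Drift of clock 2 after op 6: 13.0000 - 10.0000 = 3.0000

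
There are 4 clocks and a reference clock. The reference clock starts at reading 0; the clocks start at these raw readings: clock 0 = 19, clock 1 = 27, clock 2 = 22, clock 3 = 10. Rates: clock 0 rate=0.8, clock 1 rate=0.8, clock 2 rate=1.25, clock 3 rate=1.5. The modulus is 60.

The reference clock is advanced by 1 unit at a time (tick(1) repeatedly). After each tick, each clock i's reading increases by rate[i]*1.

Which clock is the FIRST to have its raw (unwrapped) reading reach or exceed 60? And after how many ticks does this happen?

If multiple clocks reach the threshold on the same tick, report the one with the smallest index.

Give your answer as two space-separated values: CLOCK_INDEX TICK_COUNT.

Answer: 2 31

Derivation:
clock 0: start=19, rate=0.8, needs 60-19 = 41; ticks = ceil(41/0.8) = ceil(51.2500) = 52; reading at tick 52 = 19 + 0.8*52 = 60.6000
clock 1: start=27, rate=0.8, needs 60-27 = 33; ticks = ceil(33/0.8) = ceil(41.2500) = 42; reading at tick 42 = 27 + 0.8*42 = 60.6000
clock 2: start=22, rate=1.25, needs 60-22 = 38; ticks = ceil(38/1.25) = ceil(30.4000) = 31; reading at tick 31 = 22 + 1.25*31 = 60.7500
clock 3: start=10, rate=1.5, needs 60-10 = 50; ticks = ceil(50/1.5) = ceil(33.3333) = 34; reading at tick 34 = 10 + 1.5*34 = 61.0000
Minimum tick count = 31; winners = [2]; smallest index = 2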